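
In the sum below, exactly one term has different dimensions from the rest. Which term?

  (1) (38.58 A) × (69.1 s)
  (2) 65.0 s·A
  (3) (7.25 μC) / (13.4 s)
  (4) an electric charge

In SI base units:
  (1) [A] · [s] = s·A
  (2) A·s = s·A
  (3) [s·A] / [s] = A
  (4) [electric charge] = s·A
All reduce to s·A except (3), which is A.

(3)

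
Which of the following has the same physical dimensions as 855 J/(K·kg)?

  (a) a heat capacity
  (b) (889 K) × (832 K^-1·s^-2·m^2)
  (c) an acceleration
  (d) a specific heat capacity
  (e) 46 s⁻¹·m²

(d)

Reference: J·kg⁻¹·K⁻¹ = N·m·kg⁻¹·K⁻¹ = m²·s⁻²·K⁻¹.
Each option:
  (a) [heat capacity] = kg·m²·s⁻²·K⁻¹
  (b) [K] · [m²·s⁻²·K⁻¹] = m²·s⁻²
  (c) [acceleration] = m·s⁻²
  (d) [specific heat capacity] = m²·s⁻²·K⁻¹  ← same
  (e) m²·s⁻¹
Only (d) matches m²·s⁻²·K⁻¹.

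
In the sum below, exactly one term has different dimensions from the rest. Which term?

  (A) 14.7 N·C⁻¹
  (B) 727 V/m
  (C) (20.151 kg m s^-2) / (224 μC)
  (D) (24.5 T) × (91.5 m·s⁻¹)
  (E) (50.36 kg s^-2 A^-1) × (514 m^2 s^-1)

(E)

Expand each in SI base units:
  (A) N·C⁻¹ = kg·m·s⁻²·(s·A)⁻¹ = kg·m·s⁻³·A⁻¹
  (B) V·m⁻¹ = J·C⁻¹·m⁻¹ = kg·m·s⁻³·A⁻¹
  (C) [kg·m·s⁻²] / [s·A] = kg·m·s⁻³·A⁻¹
  (D) [kg·s⁻²·A⁻¹] · [m·s⁻¹] = kg·m·s⁻³·A⁻¹
  (E) [kg·s⁻²·A⁻¹] · [m²·s⁻¹] = kg·m²·s⁻³·A⁻¹
All reduce to kg·m·s⁻³·A⁻¹ except (E), which is kg·m²·s⁻³·A⁻¹.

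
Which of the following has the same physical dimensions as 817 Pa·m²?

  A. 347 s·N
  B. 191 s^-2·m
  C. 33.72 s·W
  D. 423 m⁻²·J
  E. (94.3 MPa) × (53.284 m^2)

E.

Reference: Pa·m² = N·m⁻²·m² = kg·m·s⁻².
Each option:
  A. N·s = kg·m·s⁻²·s = kg·m·s⁻¹
  B. m·s⁻²
  C. W·s = J·s⁻¹·s = kg·m²·s⁻²
  D. J·m⁻² = N·m·m⁻² = kg·s⁻²
  E. [kg·m⁻¹·s⁻²] · [m²] = kg·m·s⁻²  ← same
Only E. matches kg·m·s⁻².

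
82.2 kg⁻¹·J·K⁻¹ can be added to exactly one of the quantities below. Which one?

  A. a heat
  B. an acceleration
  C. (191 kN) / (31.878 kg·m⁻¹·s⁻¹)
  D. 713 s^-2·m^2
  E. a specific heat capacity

E.

Reference: J·kg⁻¹·K⁻¹ = N·m·kg⁻¹·K⁻¹ = m²·s⁻²·K⁻¹.
Each option:
  A. [heat] = kg·m²·s⁻²
  B. [acceleration] = m·s⁻²
  C. [kg·m·s⁻²] / [kg·m⁻¹·s⁻¹] = m²·s⁻¹
  D. m²·s⁻²
  E. [specific heat capacity] = m²·s⁻²·K⁻¹  ← same
Only E. matches m²·s⁻²·K⁻¹.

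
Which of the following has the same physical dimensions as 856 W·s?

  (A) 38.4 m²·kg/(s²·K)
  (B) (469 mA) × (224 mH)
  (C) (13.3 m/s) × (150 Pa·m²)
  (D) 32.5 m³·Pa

(D)

Reference: W·s = J·s⁻¹·s = kg·m²·s⁻².
Each option:
  (A) kg·m²·s⁻²·K⁻¹
  (B) [A] · [kg·m²·s⁻²·A⁻²] = kg·m²·s⁻²·A⁻¹
  (C) [m·s⁻¹] · [kg·m·s⁻²] = kg·m²·s⁻³
  (D) Pa·m³ = N·m⁻²·m³ = kg·m²·s⁻²  ← same
Only (D) matches kg·m²·s⁻².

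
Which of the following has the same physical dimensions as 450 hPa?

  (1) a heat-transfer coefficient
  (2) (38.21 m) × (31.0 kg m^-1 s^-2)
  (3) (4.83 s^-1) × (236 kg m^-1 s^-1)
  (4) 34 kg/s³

Reference: Pa = N·m⁻² = kg·m⁻¹·s⁻².
Each option:
  (1) [heat-transfer coefficient] = kg·s⁻³·K⁻¹
  (2) [m] · [kg·m⁻¹·s⁻²] = kg·s⁻²
  (3) [s⁻¹] · [kg·m⁻¹·s⁻¹] = kg·m⁻¹·s⁻²  ← same
  (4) kg·s⁻³
Only (3) matches kg·m⁻¹·s⁻².

(3)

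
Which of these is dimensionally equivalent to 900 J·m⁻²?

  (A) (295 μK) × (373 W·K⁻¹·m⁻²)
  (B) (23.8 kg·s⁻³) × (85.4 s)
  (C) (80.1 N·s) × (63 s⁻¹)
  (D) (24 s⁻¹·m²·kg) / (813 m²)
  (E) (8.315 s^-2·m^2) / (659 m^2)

Reference: J·m⁻² = N·m·m⁻² = kg·s⁻².
Each option:
  (A) [K] · [kg·s⁻³·K⁻¹] = kg·s⁻³
  (B) [kg·s⁻³] · [s] = kg·s⁻²  ← same
  (C) [kg·m·s⁻¹] · [s⁻¹] = kg·m·s⁻²
  (D) [kg·m²·s⁻¹] / [m²] = kg·s⁻¹
  (E) [m²·s⁻²] / [m²] = s⁻²
Only (B) matches kg·s⁻².

(B)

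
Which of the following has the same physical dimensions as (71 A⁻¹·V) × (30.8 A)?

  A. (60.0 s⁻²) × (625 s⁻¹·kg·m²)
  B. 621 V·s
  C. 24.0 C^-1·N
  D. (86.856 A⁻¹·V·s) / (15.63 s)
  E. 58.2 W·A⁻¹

Reference: [kg·m²·s⁻³·A⁻²] · [A] = kg·m²·s⁻³·A⁻¹.
Each option:
  A. [s⁻²] · [kg·m²·s⁻¹] = kg·m²·s⁻³
  B. V·s = J·C⁻¹·s = kg·m²·s⁻²·A⁻¹
  C. N·C⁻¹ = kg·m·s⁻²·(s·A)⁻¹ = kg·m·s⁻³·A⁻¹
  D. [kg·m²·s⁻²·A⁻²] / [s] = kg·m²·s⁻³·A⁻²
  E. W·A⁻¹ = J·s⁻¹·A⁻¹ = kg·m²·s⁻³·A⁻¹  ← same
Only E. matches kg·m²·s⁻³·A⁻¹.

E.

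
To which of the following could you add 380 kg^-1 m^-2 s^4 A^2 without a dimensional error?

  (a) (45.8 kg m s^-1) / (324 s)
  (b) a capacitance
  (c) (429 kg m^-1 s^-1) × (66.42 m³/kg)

(b)

Reference: kg⁻¹·m⁻²·s⁴·A².
Each option:
  (a) [kg·m·s⁻¹] / [s] = kg·m·s⁻²
  (b) [capacitance] = kg⁻¹·m⁻²·s⁴·A²  ← same
  (c) [kg·m⁻¹·s⁻¹] · [kg⁻¹·m³] = m²·s⁻¹
Only (b) matches kg⁻¹·m⁻²·s⁴·A².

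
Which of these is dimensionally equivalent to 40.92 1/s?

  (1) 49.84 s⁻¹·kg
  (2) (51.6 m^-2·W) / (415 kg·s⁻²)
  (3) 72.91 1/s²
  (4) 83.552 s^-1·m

(2)

Reference: s⁻¹.
Each option:
  (1) kg·s⁻¹
  (2) [kg·s⁻³] / [kg·s⁻²] = s⁻¹  ← same
  (3) s⁻²
  (4) m·s⁻¹
Only (2) matches s⁻¹.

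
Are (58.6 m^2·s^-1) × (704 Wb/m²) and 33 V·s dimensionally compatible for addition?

No

Expand each in SI base units:
  (58.6 m^2·s^-1) × (704 Wb/m²):  [m²·s⁻¹] · [kg·s⁻²·A⁻¹] = kg·m²·s⁻³·A⁻¹
  33 V·s:  V·s = J·C⁻¹·s = kg·m²·s⁻²·A⁻¹
kg·m²·s⁻³·A⁻¹ ≠ kg·m²·s⁻²·A⁻¹, so they cannot be added.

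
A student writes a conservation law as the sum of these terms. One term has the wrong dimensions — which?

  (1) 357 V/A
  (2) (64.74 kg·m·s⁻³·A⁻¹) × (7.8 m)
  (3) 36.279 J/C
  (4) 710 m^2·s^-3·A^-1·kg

(1)

Reduce each to base SI dimensions:
  (1) V·A⁻¹ = J·C⁻¹·A⁻¹ = kg·m²·s⁻³·A⁻²
  (2) [kg·m·s⁻³·A⁻¹] · [m] = kg·m²·s⁻³·A⁻¹
  (3) J·C⁻¹ = N·m·(s·A)⁻¹ = kg·m²·s⁻³·A⁻¹
  (4) kg·m²·s⁻³·A⁻¹
All reduce to kg·m²·s⁻³·A⁻¹ except (1), which is kg·m²·s⁻³·A⁻².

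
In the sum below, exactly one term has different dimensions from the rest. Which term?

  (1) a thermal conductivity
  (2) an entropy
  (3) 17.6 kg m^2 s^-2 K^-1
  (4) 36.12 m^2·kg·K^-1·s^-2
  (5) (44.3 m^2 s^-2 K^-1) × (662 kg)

In SI base units:
  (1) [thermal conductivity] = kg·m·s⁻³·K⁻¹
  (2) [entropy] = kg·m²·s⁻²·K⁻¹
  (3) kg·m²·s⁻²·K⁻¹
  (4) kg·m²·s⁻²·K⁻¹
  (5) [m²·s⁻²·K⁻¹] · [kg] = kg·m²·s⁻²·K⁻¹
All reduce to kg·m²·s⁻²·K⁻¹ except (1), which is kg·m·s⁻³·K⁻¹.

(1)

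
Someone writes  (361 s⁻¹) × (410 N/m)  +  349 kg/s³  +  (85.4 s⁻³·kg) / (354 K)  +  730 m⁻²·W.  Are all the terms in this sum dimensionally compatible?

Reduce each to base SI dimensions:
  (361 s⁻¹) × (410 N/m):  [s⁻¹] · [kg·s⁻²] = kg·s⁻³
  349 kg/s³:  kg·s⁻³
  (85.4 s⁻³·kg) / (354 K):  [kg·s⁻³] / [K] = kg·s⁻³·K⁻¹
  730 m⁻²·W:  W·m⁻² = J·s⁻¹·m⁻² = kg·s⁻³
The terms do not share a single dimension (kg·s⁻³ vs kg·s⁻³·K⁻¹).

No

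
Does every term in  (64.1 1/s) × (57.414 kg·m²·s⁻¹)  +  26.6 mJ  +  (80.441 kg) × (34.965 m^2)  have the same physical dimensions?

No

Reduce each to base SI dimensions:
  (64.1 1/s) × (57.414 kg·m²·s⁻¹):  [s⁻¹] · [kg·m²·s⁻¹] = kg·m²·s⁻²
  26.6 mJ:  J = N·m = kg·m²·s⁻²
  (80.441 kg) × (34.965 m^2):  [kg] · [m²] = kg·m²
The terms do not share a single dimension (kg·m² vs kg·m²·s⁻²).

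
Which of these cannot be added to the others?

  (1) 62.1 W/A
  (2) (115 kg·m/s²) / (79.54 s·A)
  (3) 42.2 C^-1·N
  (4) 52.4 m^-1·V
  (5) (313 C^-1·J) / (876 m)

Expand each in SI base units:
  (1) W·A⁻¹ = J·s⁻¹·A⁻¹ = kg·m²·s⁻³·A⁻¹
  (2) [kg·m·s⁻²] / [s·A] = kg·m·s⁻³·A⁻¹
  (3) N·C⁻¹ = kg·m·s⁻²·(s·A)⁻¹ = kg·m·s⁻³·A⁻¹
  (4) V·m⁻¹ = J·C⁻¹·m⁻¹ = kg·m·s⁻³·A⁻¹
  (5) [kg·m²·s⁻³·A⁻¹] / [m] = kg·m·s⁻³·A⁻¹
All reduce to kg·m·s⁻³·A⁻¹ except (1), which is kg·m²·s⁻³·A⁻¹.

(1)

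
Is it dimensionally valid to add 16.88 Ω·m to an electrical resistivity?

Yes

Dimensions:
  16.88 Ω·m:  Ω·m = V·A⁻¹·m = kg·m³·s⁻³·A⁻²
  an electrical resistivity:  [electrical resistivity] = kg·m³·s⁻³·A⁻²
Both are kg·m³·s⁻³·A⁻², so they have the same dimensions and can be added.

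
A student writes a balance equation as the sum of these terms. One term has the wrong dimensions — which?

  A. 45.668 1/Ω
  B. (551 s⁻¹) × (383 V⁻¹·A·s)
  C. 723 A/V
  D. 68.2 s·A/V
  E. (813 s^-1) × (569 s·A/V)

In SI base units:
  A. Ω⁻¹ = (V·A⁻¹)⁻¹ = kg⁻¹·m⁻²·s³·A²
  B. [s⁻¹] · [kg⁻¹·m⁻²·s⁴·A²] = kg⁻¹·m⁻²·s³·A²
  C. A·V⁻¹ = A·(J·C⁻¹)⁻¹ = kg⁻¹·m⁻²·s³·A²
  D. A·s·V⁻¹ = A·s·(J·C⁻¹)⁻¹ = kg⁻¹·m⁻²·s⁴·A²
  E. [s⁻¹] · [kg⁻¹·m⁻²·s⁴·A²] = kg⁻¹·m⁻²·s³·A²
All reduce to kg⁻¹·m⁻²·s³·A² except D., which is kg⁻¹·m⁻²·s⁴·A².

D.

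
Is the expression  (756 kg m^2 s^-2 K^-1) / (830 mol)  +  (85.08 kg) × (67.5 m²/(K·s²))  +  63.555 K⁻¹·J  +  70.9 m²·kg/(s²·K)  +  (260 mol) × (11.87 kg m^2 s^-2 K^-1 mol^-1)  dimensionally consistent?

No

In SI base units:
  (756 kg m^2 s^-2 K^-1) / (830 mol):  [kg·m²·s⁻²·K⁻¹] / [mol] = kg·m²·s⁻²·K⁻¹·mol⁻¹
  (85.08 kg) × (67.5 m²/(K·s²)):  [kg] · [m²·s⁻²·K⁻¹] = kg·m²·s⁻²·K⁻¹
  63.555 K⁻¹·J:  J·K⁻¹ = N·m·K⁻¹ = kg·m²·s⁻²·K⁻¹
  70.9 m²·kg/(s²·K):  kg·m²·s⁻²·K⁻¹
  (260 mol) × (11.87 kg m^2 s^-2 K^-1 mol^-1):  [mol] · [kg·m²·s⁻²·K⁻¹·mol⁻¹] = kg·m²·s⁻²·K⁻¹
The terms do not share a single dimension (kg·m²·s⁻²·K⁻¹ vs kg·m²·s⁻²·K⁻¹·mol⁻¹).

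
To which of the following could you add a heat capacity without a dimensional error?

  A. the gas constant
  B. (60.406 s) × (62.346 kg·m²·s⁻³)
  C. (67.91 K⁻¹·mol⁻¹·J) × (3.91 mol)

C.

Reference: [heat capacity] = kg·m²·s⁻²·K⁻¹.
Each option:
  A. [gas constant] = kg·m²·s⁻²·K⁻¹·mol⁻¹
  B. [s] · [kg·m²·s⁻³] = kg·m²·s⁻²
  C. [kg·m²·s⁻²·K⁻¹·mol⁻¹] · [mol] = kg·m²·s⁻²·K⁻¹  ← same
Only C. matches kg·m²·s⁻²·K⁻¹.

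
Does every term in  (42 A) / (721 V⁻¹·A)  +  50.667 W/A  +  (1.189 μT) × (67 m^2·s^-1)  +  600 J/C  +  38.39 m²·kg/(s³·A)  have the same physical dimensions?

Yes

Reduce each to base SI dimensions:
  (42 A) / (721 V⁻¹·A):  [A] / [kg⁻¹·m⁻²·s³·A²] = kg·m²·s⁻³·A⁻¹
  50.667 W/A:  W·A⁻¹ = J·s⁻¹·A⁻¹ = kg·m²·s⁻³·A⁻¹
  (1.189 μT) × (67 m^2·s^-1):  [kg·s⁻²·A⁻¹] · [m²·s⁻¹] = kg·m²·s⁻³·A⁻¹
  600 J/C:  J·C⁻¹ = N·m·(s·A)⁻¹ = kg·m²·s⁻³·A⁻¹
  38.39 m²·kg/(s³·A):  kg·m²·s⁻³·A⁻¹
Every term reduces to kg·m²·s⁻³·A⁻¹.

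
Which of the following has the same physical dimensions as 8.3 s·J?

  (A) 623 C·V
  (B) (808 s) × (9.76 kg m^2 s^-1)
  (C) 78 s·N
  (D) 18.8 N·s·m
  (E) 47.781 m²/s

Reference: J·s = N·m·s = kg·m²·s⁻¹.
Each option:
  (A) C·V = s·A·J·C⁻¹ = kg·m²·s⁻²
  (B) [s] · [kg·m²·s⁻¹] = kg·m²
  (C) N·s = kg·m·s⁻²·s = kg·m·s⁻¹
  (D) N·m·s = kg·m·s⁻²·m·s = kg·m²·s⁻¹  ← same
  (E) m²·s⁻¹
Only (D) matches kg·m²·s⁻¹.

(D)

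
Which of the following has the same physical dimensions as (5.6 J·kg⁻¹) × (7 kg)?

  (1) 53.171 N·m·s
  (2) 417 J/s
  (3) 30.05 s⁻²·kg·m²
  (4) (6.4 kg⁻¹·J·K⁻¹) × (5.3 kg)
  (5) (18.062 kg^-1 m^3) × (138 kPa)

Reference: [m²·s⁻²] · [kg] = kg·m²·s⁻².
Each option:
  (1) N·m·s = kg·m·s⁻²·m·s = kg·m²·s⁻¹
  (2) J·s⁻¹ = N·m·s⁻¹ = kg·m²·s⁻³
  (3) kg·m²·s⁻²  ← same
  (4) [m²·s⁻²·K⁻¹] · [kg] = kg·m²·s⁻²·K⁻¹
  (5) [kg⁻¹·m³] · [kg·m⁻¹·s⁻²] = m²·s⁻²
Only (3) matches kg·m²·s⁻².

(3)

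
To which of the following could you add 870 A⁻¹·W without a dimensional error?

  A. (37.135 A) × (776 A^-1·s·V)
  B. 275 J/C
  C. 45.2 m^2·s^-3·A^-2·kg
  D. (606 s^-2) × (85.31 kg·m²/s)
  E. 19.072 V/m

Reference: W·A⁻¹ = J·s⁻¹·A⁻¹ = kg·m²·s⁻³·A⁻¹.
Each option:
  A. [A] · [kg·m²·s⁻²·A⁻²] = kg·m²·s⁻²·A⁻¹
  B. J·C⁻¹ = N·m·(s·A)⁻¹ = kg·m²·s⁻³·A⁻¹  ← same
  C. kg·m²·s⁻³·A⁻²
  D. [s⁻²] · [kg·m²·s⁻¹] = kg·m²·s⁻³
  E. V·m⁻¹ = J·C⁻¹·m⁻¹ = kg·m·s⁻³·A⁻¹
Only B. matches kg·m²·s⁻³·A⁻¹.

B.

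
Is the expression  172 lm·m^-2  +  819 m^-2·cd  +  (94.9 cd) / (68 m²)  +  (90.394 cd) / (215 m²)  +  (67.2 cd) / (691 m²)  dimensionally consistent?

Reduce each to base SI dimensions:
  172 lm·m^-2:  lm·m⁻² = cd·m⁻² = m⁻²·cd
  819 m^-2·cd:  cd·m⁻² = m⁻²·cd
  (94.9 cd) / (68 m²):  [cd] / [m²] = m⁻²·cd
  (90.394 cd) / (215 m²):  [cd] / [m²] = m⁻²·cd
  (67.2 cd) / (691 m²):  [cd] / [m²] = m⁻²·cd
Every term reduces to m⁻²·cd.

Yes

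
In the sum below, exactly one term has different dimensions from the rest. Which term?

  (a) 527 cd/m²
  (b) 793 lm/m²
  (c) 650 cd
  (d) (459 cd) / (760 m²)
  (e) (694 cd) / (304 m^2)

Reduce each to base SI dimensions:
  (a) cd·m⁻² = m⁻²·cd
  (b) lm·m⁻² = cd·m⁻² = m⁻²·cd
  (c) cd
  (d) [cd] / [m²] = m⁻²·cd
  (e) [cd] / [m²] = m⁻²·cd
All reduce to m⁻²·cd except (c), which is cd.

(c)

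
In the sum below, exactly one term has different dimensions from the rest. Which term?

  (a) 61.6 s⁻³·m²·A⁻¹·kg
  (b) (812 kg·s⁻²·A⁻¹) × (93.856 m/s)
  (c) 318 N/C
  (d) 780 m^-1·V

(a)

In SI base units:
  (a) kg·m²·s⁻³·A⁻¹
  (b) [kg·s⁻²·A⁻¹] · [m·s⁻¹] = kg·m·s⁻³·A⁻¹
  (c) N·C⁻¹ = kg·m·s⁻²·(s·A)⁻¹ = kg·m·s⁻³·A⁻¹
  (d) V·m⁻¹ = J·C⁻¹·m⁻¹ = kg·m·s⁻³·A⁻¹
All reduce to kg·m·s⁻³·A⁻¹ except (a), which is kg·m²·s⁻³·A⁻¹.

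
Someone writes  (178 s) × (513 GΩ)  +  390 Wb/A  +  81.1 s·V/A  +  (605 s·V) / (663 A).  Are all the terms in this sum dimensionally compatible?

Yes

Expand each in SI base units:
  (178 s) × (513 GΩ):  [s] · [kg·m²·s⁻³·A⁻²] = kg·m²·s⁻²·A⁻²
  390 Wb/A:  Wb·A⁻¹ = V·s·A⁻¹ = kg·m²·s⁻²·A⁻²
  81.1 s·V/A:  V·s·A⁻¹ = J·C⁻¹·s·A⁻¹ = kg·m²·s⁻²·A⁻²
  (605 s·V) / (663 A):  [kg·m²·s⁻²·A⁻¹] / [A] = kg·m²·s⁻²·A⁻²
Every term reduces to kg·m²·s⁻²·A⁻².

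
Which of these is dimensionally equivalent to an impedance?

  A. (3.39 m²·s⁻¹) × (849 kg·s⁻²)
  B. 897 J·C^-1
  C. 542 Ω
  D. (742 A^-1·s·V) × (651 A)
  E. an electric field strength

C.

Reference: [impedance] = kg·m²·s⁻³·A⁻².
Each option:
  A. [m²·s⁻¹] · [kg·s⁻²] = kg·m²·s⁻³
  B. J·C⁻¹ = N·m·(s·A)⁻¹ = kg·m²·s⁻³·A⁻¹
  C. Ω = V·A⁻¹ = kg·m²·s⁻³·A⁻²  ← same
  D. [kg·m²·s⁻²·A⁻²] · [A] = kg·m²·s⁻²·A⁻¹
  E. [electric field strength] = kg·m·s⁻³·A⁻¹
Only C. matches kg·m²·s⁻³·A⁻².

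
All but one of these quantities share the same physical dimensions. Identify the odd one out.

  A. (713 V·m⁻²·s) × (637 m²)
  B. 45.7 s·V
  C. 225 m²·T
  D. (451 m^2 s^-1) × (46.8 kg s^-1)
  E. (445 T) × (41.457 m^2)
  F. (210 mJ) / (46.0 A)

D.

Work out the base dimensions of each:
  A. [kg·s⁻²·A⁻¹] · [m²] = kg·m²·s⁻²·A⁻¹
  B. V·s = J·C⁻¹·s = kg·m²·s⁻²·A⁻¹
  C. T·m² = Wb·m⁻²·m² = kg·m²·s⁻²·A⁻¹
  D. [m²·s⁻¹] · [kg·s⁻¹] = kg·m²·s⁻²
  E. [kg·s⁻²·A⁻¹] · [m²] = kg·m²·s⁻²·A⁻¹
  F. [kg·m²·s⁻²] / [A] = kg·m²·s⁻²·A⁻¹
All reduce to kg·m²·s⁻²·A⁻¹ except D., which is kg·m²·s⁻².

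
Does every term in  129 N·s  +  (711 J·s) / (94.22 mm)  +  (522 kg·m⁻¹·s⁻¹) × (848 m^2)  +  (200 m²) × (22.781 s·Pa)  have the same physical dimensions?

Yes

Dimensions:
  129 N·s:  N·s = kg·m·s⁻²·s = kg·m·s⁻¹
  (711 J·s) / (94.22 mm):  [kg·m²·s⁻¹] / [m] = kg·m·s⁻¹
  (522 kg·m⁻¹·s⁻¹) × (848 m^2):  [kg·m⁻¹·s⁻¹] · [m²] = kg·m·s⁻¹
  (200 m²) × (22.781 s·Pa):  [m²] · [kg·m⁻¹·s⁻¹] = kg·m·s⁻¹
Every term reduces to kg·m·s⁻¹.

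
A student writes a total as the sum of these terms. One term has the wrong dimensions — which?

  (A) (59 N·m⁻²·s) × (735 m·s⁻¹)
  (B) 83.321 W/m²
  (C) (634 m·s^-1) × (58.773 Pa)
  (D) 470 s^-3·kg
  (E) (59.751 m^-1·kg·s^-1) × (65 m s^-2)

In SI base units:
  (A) [kg·m⁻¹·s⁻¹] · [m·s⁻¹] = kg·s⁻²
  (B) W·m⁻² = J·s⁻¹·m⁻² = kg·s⁻³
  (C) [m·s⁻¹] · [kg·m⁻¹·s⁻²] = kg·s⁻³
  (D) kg·s⁻³
  (E) [kg·m⁻¹·s⁻¹] · [m·s⁻²] = kg·s⁻³
All reduce to kg·s⁻³ except (A), which is kg·s⁻².

(A)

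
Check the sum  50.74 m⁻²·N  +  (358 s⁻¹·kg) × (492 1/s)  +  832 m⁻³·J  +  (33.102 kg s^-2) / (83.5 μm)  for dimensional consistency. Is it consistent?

No

Dimensions:
  50.74 m⁻²·N:  N·m⁻² = kg·m·s⁻²·m⁻² = kg·m⁻¹·s⁻²
  (358 s⁻¹·kg) × (492 1/s):  [kg·s⁻¹] · [s⁻¹] = kg·s⁻²
  832 m⁻³·J:  J·m⁻³ = N·m·m⁻³ = kg·m⁻¹·s⁻²
  (33.102 kg s^-2) / (83.5 μm):  [kg·s⁻²] / [m] = kg·m⁻¹·s⁻²
The terms do not share a single dimension (kg·m⁻¹·s⁻² vs kg·s⁻²).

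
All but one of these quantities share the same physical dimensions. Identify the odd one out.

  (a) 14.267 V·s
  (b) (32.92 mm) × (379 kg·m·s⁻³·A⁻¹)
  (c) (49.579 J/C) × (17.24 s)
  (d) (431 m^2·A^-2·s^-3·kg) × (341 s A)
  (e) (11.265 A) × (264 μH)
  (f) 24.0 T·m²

Work out the base dimensions of each:
  (a) V·s = J·C⁻¹·s = kg·m²·s⁻²·A⁻¹
  (b) [m] · [kg·m·s⁻³·A⁻¹] = kg·m²·s⁻³·A⁻¹
  (c) [kg·m²·s⁻³·A⁻¹] · [s] = kg·m²·s⁻²·A⁻¹
  (d) [kg·m²·s⁻³·A⁻²] · [s·A] = kg·m²·s⁻²·A⁻¹
  (e) [A] · [kg·m²·s⁻²·A⁻²] = kg·m²·s⁻²·A⁻¹
  (f) T·m² = Wb·m⁻²·m² = kg·m²·s⁻²·A⁻¹
All reduce to kg·m²·s⁻²·A⁻¹ except (b), which is kg·m²·s⁻³·A⁻¹.

(b)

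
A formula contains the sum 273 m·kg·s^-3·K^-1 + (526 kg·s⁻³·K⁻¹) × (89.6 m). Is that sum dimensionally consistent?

Yes

Expand each in SI base units:
  273 m·kg·s^-3·K^-1:  kg·m·s⁻³·K⁻¹
  (526 kg·s⁻³·K⁻¹) × (89.6 m):  [kg·s⁻³·K⁻¹] · [m] = kg·m·s⁻³·K⁻¹
Both are kg·m·s⁻³·K⁻¹, so they have the same dimensions and can be added.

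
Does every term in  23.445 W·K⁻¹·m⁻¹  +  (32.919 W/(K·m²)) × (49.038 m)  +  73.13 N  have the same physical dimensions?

Expand each in SI base units:
  23.445 W·K⁻¹·m⁻¹:  W·m⁻¹·K⁻¹ = J·s⁻¹·m⁻¹·K⁻¹ = kg·m·s⁻³·K⁻¹
  (32.919 W/(K·m²)) × (49.038 m):  [kg·s⁻³·K⁻¹] · [m] = kg·m·s⁻³·K⁻¹
  73.13 N:  N = kg·m·s⁻²
The terms do not share a single dimension (kg·m·s⁻² vs kg·m·s⁻³·K⁻¹).

No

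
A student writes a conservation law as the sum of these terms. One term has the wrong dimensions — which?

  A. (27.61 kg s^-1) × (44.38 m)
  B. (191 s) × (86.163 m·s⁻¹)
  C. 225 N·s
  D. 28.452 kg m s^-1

B.

Dimensions:
  A. [kg·s⁻¹] · [m] = kg·m·s⁻¹
  B. [s] · [m·s⁻¹] = m
  C. N·s = kg·m·s⁻²·s = kg·m·s⁻¹
  D. kg·m·s⁻¹
All reduce to kg·m·s⁻¹ except B., which is m.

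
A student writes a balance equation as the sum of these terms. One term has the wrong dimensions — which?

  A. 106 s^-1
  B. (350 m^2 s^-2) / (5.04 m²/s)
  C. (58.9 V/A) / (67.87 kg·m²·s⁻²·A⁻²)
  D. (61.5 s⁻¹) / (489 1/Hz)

D.

Work out the base dimensions of each:
  A. s⁻¹
  B. [m²·s⁻²] / [m²·s⁻¹] = s⁻¹
  C. [kg·m²·s⁻³·A⁻²] / [kg·m²·s⁻²·A⁻²] = s⁻¹
  D. [s⁻¹] / [s] = s⁻²
All reduce to s⁻¹ except D., which is s⁻².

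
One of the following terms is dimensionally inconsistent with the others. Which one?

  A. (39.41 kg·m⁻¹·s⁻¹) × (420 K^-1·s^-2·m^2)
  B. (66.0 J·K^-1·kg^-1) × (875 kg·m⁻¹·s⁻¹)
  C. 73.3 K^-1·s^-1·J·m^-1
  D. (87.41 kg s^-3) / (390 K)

In SI base units:
  A. [kg·m⁻¹·s⁻¹] · [m²·s⁻²·K⁻¹] = kg·m·s⁻³·K⁻¹
  B. [m²·s⁻²·K⁻¹] · [kg·m⁻¹·s⁻¹] = kg·m·s⁻³·K⁻¹
  C. J·s⁻¹·m⁻¹·K⁻¹ = N·m·s⁻¹·m⁻¹·K⁻¹ = kg·m·s⁻³·K⁻¹
  D. [kg·s⁻³] / [K] = kg·s⁻³·K⁻¹
All reduce to kg·m·s⁻³·K⁻¹ except D., which is kg·s⁻³·K⁻¹.

D.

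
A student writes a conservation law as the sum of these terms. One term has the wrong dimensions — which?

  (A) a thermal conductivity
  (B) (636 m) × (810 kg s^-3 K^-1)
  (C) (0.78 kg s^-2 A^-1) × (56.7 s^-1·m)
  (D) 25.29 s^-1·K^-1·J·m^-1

(C)

Expand each in SI base units:
  (A) [thermal conductivity] = kg·m·s⁻³·K⁻¹
  (B) [m] · [kg·s⁻³·K⁻¹] = kg·m·s⁻³·K⁻¹
  (C) [kg·s⁻²·A⁻¹] · [m·s⁻¹] = kg·m·s⁻³·A⁻¹
  (D) J·s⁻¹·m⁻¹·K⁻¹ = N·m·s⁻¹·m⁻¹·K⁻¹ = kg·m·s⁻³·K⁻¹
All reduce to kg·m·s⁻³·K⁻¹ except (C), which is kg·m·s⁻³·A⁻¹.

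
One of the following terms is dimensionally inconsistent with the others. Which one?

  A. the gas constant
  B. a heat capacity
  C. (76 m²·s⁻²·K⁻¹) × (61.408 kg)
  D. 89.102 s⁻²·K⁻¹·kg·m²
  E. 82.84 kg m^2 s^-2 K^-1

Expand each in SI base units:
  A. [gas constant] = kg·m²·s⁻²·K⁻¹·mol⁻¹
  B. [heat capacity] = kg·m²·s⁻²·K⁻¹
  C. [m²·s⁻²·K⁻¹] · [kg] = kg·m²·s⁻²·K⁻¹
  D. kg·m²·s⁻²·K⁻¹
  E. kg·m²·s⁻²·K⁻¹
All reduce to kg·m²·s⁻²·K⁻¹ except A., which is kg·m²·s⁻²·K⁻¹·mol⁻¹.

A.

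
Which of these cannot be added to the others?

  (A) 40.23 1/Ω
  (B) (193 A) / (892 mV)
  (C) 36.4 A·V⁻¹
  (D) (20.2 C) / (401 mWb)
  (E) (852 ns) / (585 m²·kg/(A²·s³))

In SI base units:
  (A) Ω⁻¹ = (V·A⁻¹)⁻¹ = kg⁻¹·m⁻²·s³·A²
  (B) [A] / [kg·m²·s⁻³·A⁻¹] = kg⁻¹·m⁻²·s³·A²
  (C) A·V⁻¹ = A·(J·C⁻¹)⁻¹ = kg⁻¹·m⁻²·s³·A²
  (D) [s·A] / [kg·m²·s⁻²·A⁻¹] = kg⁻¹·m⁻²·s³·A²
  (E) [s] / [kg·m²·s⁻³·A⁻²] = kg⁻¹·m⁻²·s⁴·A²
All reduce to kg⁻¹·m⁻²·s³·A² except (E), which is kg⁻¹·m⁻²·s⁴·A².

(E)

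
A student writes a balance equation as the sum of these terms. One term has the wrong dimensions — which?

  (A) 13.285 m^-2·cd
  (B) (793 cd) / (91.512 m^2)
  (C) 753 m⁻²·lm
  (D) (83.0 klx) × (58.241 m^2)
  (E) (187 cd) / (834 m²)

Expand each in SI base units:
  (A) cd·m⁻² = m⁻²·cd
  (B) [cd] / [m²] = m⁻²·cd
  (C) lm·m⁻² = cd·m⁻² = m⁻²·cd
  (D) [m⁻²·cd] · [m²] = cd
  (E) [cd] / [m²] = m⁻²·cd
All reduce to m⁻²·cd except (D), which is cd.

(D)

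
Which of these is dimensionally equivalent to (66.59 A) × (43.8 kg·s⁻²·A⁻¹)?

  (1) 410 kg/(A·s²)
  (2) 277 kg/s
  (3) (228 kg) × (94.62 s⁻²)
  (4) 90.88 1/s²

(3)

Reference: [A] · [kg·s⁻²·A⁻¹] = kg·s⁻².
Each option:
  (1) kg·s⁻²·A⁻¹
  (2) kg·s⁻¹
  (3) [kg] · [s⁻²] = kg·s⁻²  ← same
  (4) s⁻²
Only (3) matches kg·s⁻².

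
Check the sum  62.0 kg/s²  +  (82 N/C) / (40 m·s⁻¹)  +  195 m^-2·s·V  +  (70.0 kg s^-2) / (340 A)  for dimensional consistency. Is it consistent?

No

Reduce each to base SI dimensions:
  62.0 kg/s²:  kg·s⁻²
  (82 N/C) / (40 m·s⁻¹):  [kg·m·s⁻³·A⁻¹] / [m·s⁻¹] = kg·s⁻²·A⁻¹
  195 m^-2·s·V:  V·s·m⁻² = J·C⁻¹·s·m⁻² = kg·s⁻²·A⁻¹
  (70.0 kg s^-2) / (340 A):  [kg·s⁻²] / [A] = kg·s⁻²·A⁻¹
The terms do not share a single dimension (kg·s⁻² vs kg·s⁻²·A⁻¹).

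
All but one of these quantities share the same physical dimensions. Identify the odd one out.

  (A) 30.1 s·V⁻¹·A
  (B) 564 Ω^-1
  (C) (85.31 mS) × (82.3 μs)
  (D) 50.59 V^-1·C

(B)

Expand each in SI base units:
  (A) A·s·V⁻¹ = A·s·(J·C⁻¹)⁻¹ = kg⁻¹·m⁻²·s⁴·A²
  (B) Ω⁻¹ = (V·A⁻¹)⁻¹ = kg⁻¹·m⁻²·s³·A²
  (C) [kg⁻¹·m⁻²·s³·A²] · [s] = kg⁻¹·m⁻²·s⁴·A²
  (D) C·V⁻¹ = s·A·(J·C⁻¹)⁻¹ = kg⁻¹·m⁻²·s⁴·A²
All reduce to kg⁻¹·m⁻²·s⁴·A² except (B), which is kg⁻¹·m⁻²·s³·A².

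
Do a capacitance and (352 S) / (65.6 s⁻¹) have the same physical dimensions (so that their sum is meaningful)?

Yes

Work out the base dimensions of each:
  a capacitance:  [capacitance] = kg⁻¹·m⁻²·s⁴·A²
  (352 S) / (65.6 s⁻¹):  [kg⁻¹·m⁻²·s³·A²] / [s⁻¹] = kg⁻¹·m⁻²·s⁴·A²
Both are kg⁻¹·m⁻²·s⁴·A², so they have the same dimensions and can be added.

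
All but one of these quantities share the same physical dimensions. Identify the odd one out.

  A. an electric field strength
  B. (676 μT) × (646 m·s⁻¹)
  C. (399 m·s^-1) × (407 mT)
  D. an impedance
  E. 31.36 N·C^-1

Expand each in SI base units:
  A. [electric field strength] = kg·m·s⁻³·A⁻¹
  B. [kg·s⁻²·A⁻¹] · [m·s⁻¹] = kg·m·s⁻³·A⁻¹
  C. [m·s⁻¹] · [kg·s⁻²·A⁻¹] = kg·m·s⁻³·A⁻¹
  D. [impedance] = kg·m²·s⁻³·A⁻²
  E. N·C⁻¹ = kg·m·s⁻²·(s·A)⁻¹ = kg·m·s⁻³·A⁻¹
All reduce to kg·m·s⁻³·A⁻¹ except D., which is kg·m²·s⁻³·A⁻².

D.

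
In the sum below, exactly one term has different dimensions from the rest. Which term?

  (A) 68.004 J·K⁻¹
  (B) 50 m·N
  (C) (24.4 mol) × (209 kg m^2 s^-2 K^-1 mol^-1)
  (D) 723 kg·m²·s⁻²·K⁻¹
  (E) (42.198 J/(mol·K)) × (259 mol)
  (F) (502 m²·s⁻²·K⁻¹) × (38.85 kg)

Reduce each to base SI dimensions:
  (A) J·K⁻¹ = N·m·K⁻¹ = kg·m²·s⁻²·K⁻¹
  (B) N·m = kg·m·s⁻²·m = kg·m²·s⁻²
  (C) [mol] · [kg·m²·s⁻²·K⁻¹·mol⁻¹] = kg·m²·s⁻²·K⁻¹
  (D) kg·m²·s⁻²·K⁻¹
  (E) [kg·m²·s⁻²·K⁻¹·mol⁻¹] · [mol] = kg·m²·s⁻²·K⁻¹
  (F) [m²·s⁻²·K⁻¹] · [kg] = kg·m²·s⁻²·K⁻¹
All reduce to kg·m²·s⁻²·K⁻¹ except (B), which is kg·m²·s⁻².

(B)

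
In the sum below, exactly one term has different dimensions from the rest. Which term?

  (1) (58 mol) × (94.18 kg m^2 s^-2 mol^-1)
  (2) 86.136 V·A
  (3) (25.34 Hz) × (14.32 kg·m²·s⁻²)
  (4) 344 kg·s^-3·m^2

(1)

Expand each in SI base units:
  (1) [mol] · [kg·m²·s⁻²·mol⁻¹] = kg·m²·s⁻²
  (2) V·A = J·C⁻¹·A = kg·m²·s⁻³
  (3) [s⁻¹] · [kg·m²·s⁻²] = kg·m²·s⁻³
  (4) kg·m²·s⁻³
All reduce to kg·m²·s⁻³ except (1), which is kg·m²·s⁻².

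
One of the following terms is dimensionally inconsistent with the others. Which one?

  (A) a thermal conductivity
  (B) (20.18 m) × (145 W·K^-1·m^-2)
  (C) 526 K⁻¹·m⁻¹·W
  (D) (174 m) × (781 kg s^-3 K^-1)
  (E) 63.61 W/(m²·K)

Expand each in SI base units:
  (A) [thermal conductivity] = kg·m·s⁻³·K⁻¹
  (B) [m] · [kg·s⁻³·K⁻¹] = kg·m·s⁻³·K⁻¹
  (C) W·m⁻¹·K⁻¹ = J·s⁻¹·m⁻¹·K⁻¹ = kg·m·s⁻³·K⁻¹
  (D) [m] · [kg·s⁻³·K⁻¹] = kg·m·s⁻³·K⁻¹
  (E) W·m⁻²·K⁻¹ = J·s⁻¹·m⁻²·K⁻¹ = kg·s⁻³·K⁻¹
All reduce to kg·m·s⁻³·K⁻¹ except (E), which is kg·s⁻³·K⁻¹.

(E)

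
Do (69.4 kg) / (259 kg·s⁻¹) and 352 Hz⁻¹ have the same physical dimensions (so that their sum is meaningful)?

Yes

Reduce each to base SI dimensions:
  (69.4 kg) / (259 kg·s⁻¹):  [kg] / [kg·s⁻¹] = s
  352 Hz⁻¹:  Hz⁻¹ = (s⁻¹)⁻¹ = s
Both are s, so they have the same dimensions and can be added.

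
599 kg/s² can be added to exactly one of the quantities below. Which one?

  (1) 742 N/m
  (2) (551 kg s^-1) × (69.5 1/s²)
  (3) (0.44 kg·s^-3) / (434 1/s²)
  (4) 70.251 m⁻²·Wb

(1)

Reference: kg·s⁻².
Each option:
  (1) N·m⁻¹ = kg·m·s⁻²·m⁻¹ = kg·s⁻²  ← same
  (2) [kg·s⁻¹] · [s⁻²] = kg·s⁻³
  (3) [kg·s⁻³] / [s⁻²] = kg·s⁻¹
  (4) Wb·m⁻² = V·s·m⁻² = kg·s⁻²·A⁻¹
Only (1) matches kg·s⁻².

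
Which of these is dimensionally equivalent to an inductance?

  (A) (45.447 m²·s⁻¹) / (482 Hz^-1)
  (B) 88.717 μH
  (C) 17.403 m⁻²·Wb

(B)

Reference: [inductance] = kg·m²·s⁻²·A⁻².
Each option:
  (A) [m²·s⁻¹] / [s] = m²·s⁻²
  (B) H = V·s·A⁻¹ = kg·m²·s⁻²·A⁻²  ← same
  (C) Wb·m⁻² = V·s·m⁻² = kg·s⁻²·A⁻¹
Only (B) matches kg·m²·s⁻²·A⁻².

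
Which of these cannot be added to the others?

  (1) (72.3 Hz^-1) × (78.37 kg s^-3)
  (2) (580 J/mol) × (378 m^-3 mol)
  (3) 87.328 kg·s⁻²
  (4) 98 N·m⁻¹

Work out the base dimensions of each:
  (1) [s] · [kg·s⁻³] = kg·s⁻²
  (2) [kg·m²·s⁻²·mol⁻¹] · [m⁻³·mol] = kg·m⁻¹·s⁻²
  (3) kg·s⁻²
  (4) N·m⁻¹ = kg·m·s⁻²·m⁻¹ = kg·s⁻²
All reduce to kg·s⁻² except (2), which is kg·m⁻¹·s⁻².

(2)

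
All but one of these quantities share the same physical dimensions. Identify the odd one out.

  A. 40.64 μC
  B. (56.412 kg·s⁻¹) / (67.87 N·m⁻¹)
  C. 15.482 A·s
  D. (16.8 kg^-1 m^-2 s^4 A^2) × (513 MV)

Expand each in SI base units:
  A. C = s·A
  B. [kg·s⁻¹] / [kg·s⁻²] = s
  C. A·s = s·A
  D. [kg⁻¹·m⁻²·s⁴·A²] · [kg·m²·s⁻³·A⁻¹] = s·A
All reduce to s·A except B., which is s.

B.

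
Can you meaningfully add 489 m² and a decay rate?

Reduce each to base SI dimensions:
  489 m²:  m²
  a decay rate:  [decay rate] = s⁻¹
m² ≠ s⁻¹, so they cannot be added.

No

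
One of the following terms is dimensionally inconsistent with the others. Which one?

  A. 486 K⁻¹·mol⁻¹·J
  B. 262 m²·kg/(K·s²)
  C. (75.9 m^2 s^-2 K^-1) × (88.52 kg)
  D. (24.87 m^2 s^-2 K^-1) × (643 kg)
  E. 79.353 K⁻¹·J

A.

Work out the base dimensions of each:
  A. J·mol⁻¹·K⁻¹ = N·m·mol⁻¹·K⁻¹ = kg·m²·s⁻²·K⁻¹·mol⁻¹
  B. kg·m²·s⁻²·K⁻¹
  C. [m²·s⁻²·K⁻¹] · [kg] = kg·m²·s⁻²·K⁻¹
  D. [m²·s⁻²·K⁻¹] · [kg] = kg·m²·s⁻²·K⁻¹
  E. J·K⁻¹ = N·m·K⁻¹ = kg·m²·s⁻²·K⁻¹
All reduce to kg·m²·s⁻²·K⁻¹ except A., which is kg·m²·s⁻²·K⁻¹·mol⁻¹.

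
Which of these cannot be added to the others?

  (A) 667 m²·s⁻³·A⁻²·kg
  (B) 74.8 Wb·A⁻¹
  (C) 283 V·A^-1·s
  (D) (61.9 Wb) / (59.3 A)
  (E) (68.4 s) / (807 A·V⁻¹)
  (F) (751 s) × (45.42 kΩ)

(A)

Reduce each to base SI dimensions:
  (A) kg·m²·s⁻³·A⁻²
  (B) Wb·A⁻¹ = V·s·A⁻¹ = kg·m²·s⁻²·A⁻²
  (C) V·s·A⁻¹ = J·C⁻¹·s·A⁻¹ = kg·m²·s⁻²·A⁻²
  (D) [kg·m²·s⁻²·A⁻¹] / [A] = kg·m²·s⁻²·A⁻²
  (E) [s] / [kg⁻¹·m⁻²·s³·A²] = kg·m²·s⁻²·A⁻²
  (F) [s] · [kg·m²·s⁻³·A⁻²] = kg·m²·s⁻²·A⁻²
All reduce to kg·m²·s⁻²·A⁻² except (A), which is kg·m²·s⁻³·A⁻².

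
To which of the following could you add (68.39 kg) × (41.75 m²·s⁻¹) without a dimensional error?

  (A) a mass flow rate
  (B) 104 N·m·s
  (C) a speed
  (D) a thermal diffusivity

Reference: [kg] · [m²·s⁻¹] = kg·m²·s⁻¹.
Each option:
  (A) [mass flow rate] = kg·s⁻¹
  (B) N·m·s = kg·m·s⁻²·m·s = kg·m²·s⁻¹  ← same
  (C) [speed] = m·s⁻¹
  (D) [thermal diffusivity] = m²·s⁻¹
Only (B) matches kg·m²·s⁻¹.

(B)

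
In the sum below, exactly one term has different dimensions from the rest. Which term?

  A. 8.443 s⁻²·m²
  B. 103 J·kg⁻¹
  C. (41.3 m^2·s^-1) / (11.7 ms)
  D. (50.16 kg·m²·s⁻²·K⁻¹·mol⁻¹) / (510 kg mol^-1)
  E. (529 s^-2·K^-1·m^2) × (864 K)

In SI base units:
  A. m²·s⁻²
  B. J·kg⁻¹ = N·m·kg⁻¹ = m²·s⁻²
  C. [m²·s⁻¹] / [s] = m²·s⁻²
  D. [kg·m²·s⁻²·K⁻¹·mol⁻¹] / [kg·mol⁻¹] = m²·s⁻²·K⁻¹
  E. [m²·s⁻²·K⁻¹] · [K] = m²·s⁻²
All reduce to m²·s⁻² except D., which is m²·s⁻²·K⁻¹.

D.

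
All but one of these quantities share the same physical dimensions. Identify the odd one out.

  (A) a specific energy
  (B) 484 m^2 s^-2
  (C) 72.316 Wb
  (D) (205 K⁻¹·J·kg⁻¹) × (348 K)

In SI base units:
  (A) [specific energy] = m²·s⁻²
  (B) m²·s⁻²
  (C) Wb = V·s = kg·m²·s⁻²·A⁻¹
  (D) [m²·s⁻²·K⁻¹] · [K] = m²·s⁻²
All reduce to m²·s⁻² except (C), which is kg·m²·s⁻²·A⁻¹.

(C)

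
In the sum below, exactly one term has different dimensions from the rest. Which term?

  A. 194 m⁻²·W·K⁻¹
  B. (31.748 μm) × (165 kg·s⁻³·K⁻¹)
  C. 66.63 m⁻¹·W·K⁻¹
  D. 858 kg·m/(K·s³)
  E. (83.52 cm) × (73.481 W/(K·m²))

In SI base units:
  A. W·m⁻²·K⁻¹ = J·s⁻¹·m⁻²·K⁻¹ = kg·s⁻³·K⁻¹
  B. [m] · [kg·s⁻³·K⁻¹] = kg·m·s⁻³·K⁻¹
  C. W·m⁻¹·K⁻¹ = J·s⁻¹·m⁻¹·K⁻¹ = kg·m·s⁻³·K⁻¹
  D. kg·m·s⁻³·K⁻¹
  E. [m] · [kg·s⁻³·K⁻¹] = kg·m·s⁻³·K⁻¹
All reduce to kg·m·s⁻³·K⁻¹ except A., which is kg·s⁻³·K⁻¹.

A.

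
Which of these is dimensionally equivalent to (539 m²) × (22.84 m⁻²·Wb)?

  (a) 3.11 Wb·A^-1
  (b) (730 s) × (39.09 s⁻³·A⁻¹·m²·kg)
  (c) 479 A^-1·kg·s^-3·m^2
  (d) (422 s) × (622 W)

(b)

Reference: [m²] · [kg·s⁻²·A⁻¹] = kg·m²·s⁻²·A⁻¹.
Each option:
  (a) Wb·A⁻¹ = V·s·A⁻¹ = kg·m²·s⁻²·A⁻²
  (b) [s] · [kg·m²·s⁻³·A⁻¹] = kg·m²·s⁻²·A⁻¹  ← same
  (c) kg·m²·s⁻³·A⁻¹
  (d) [s] · [kg·m²·s⁻³] = kg·m²·s⁻²
Only (b) matches kg·m²·s⁻²·A⁻¹.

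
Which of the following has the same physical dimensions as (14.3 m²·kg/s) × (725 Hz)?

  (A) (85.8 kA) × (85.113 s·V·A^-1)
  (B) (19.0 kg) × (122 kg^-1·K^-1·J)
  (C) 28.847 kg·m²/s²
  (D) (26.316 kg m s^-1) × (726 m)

(C)

Reference: [kg·m²·s⁻¹] · [s⁻¹] = kg·m²·s⁻².
Each option:
  (A) [A] · [kg·m²·s⁻²·A⁻²] = kg·m²·s⁻²·A⁻¹
  (B) [kg] · [m²·s⁻²·K⁻¹] = kg·m²·s⁻²·K⁻¹
  (C) kg·m²·s⁻²  ← same
  (D) [kg·m·s⁻¹] · [m] = kg·m²·s⁻¹
Only (C) matches kg·m²·s⁻².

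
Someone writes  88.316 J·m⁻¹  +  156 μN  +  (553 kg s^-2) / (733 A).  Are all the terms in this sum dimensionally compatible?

Dimensions:
  88.316 J·m⁻¹:  J·m⁻¹ = N·m·m⁻¹ = kg·m·s⁻²
  156 μN:  N = kg·m·s⁻²
  (553 kg s^-2) / (733 A):  [kg·s⁻²] / [A] = kg·s⁻²·A⁻¹
The terms do not share a single dimension (kg·m·s⁻² vs kg·s⁻²·A⁻¹).

No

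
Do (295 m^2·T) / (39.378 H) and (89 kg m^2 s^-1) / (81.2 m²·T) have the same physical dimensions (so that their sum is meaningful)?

No

Dimensions:
  (295 m^2·T) / (39.378 H):  [kg·m²·s⁻²·A⁻¹] / [kg·m²·s⁻²·A⁻²] = A
  (89 kg m^2 s^-1) / (81.2 m²·T):  [kg·m²·s⁻¹] / [kg·m²·s⁻²·A⁻¹] = s·A
A ≠ s·A, so they cannot be added.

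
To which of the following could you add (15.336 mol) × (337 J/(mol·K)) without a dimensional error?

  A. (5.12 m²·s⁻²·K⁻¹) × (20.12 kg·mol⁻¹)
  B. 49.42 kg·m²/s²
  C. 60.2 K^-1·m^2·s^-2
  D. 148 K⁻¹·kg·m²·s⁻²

Reference: [mol] · [kg·m²·s⁻²·K⁻¹·mol⁻¹] = kg·m²·s⁻²·K⁻¹.
Each option:
  A. [m²·s⁻²·K⁻¹] · [kg·mol⁻¹] = kg·m²·s⁻²·K⁻¹·mol⁻¹
  B. kg·m²·s⁻²
  C. m²·s⁻²·K⁻¹
  D. kg·m²·s⁻²·K⁻¹  ← same
Only D. matches kg·m²·s⁻²·K⁻¹.

D.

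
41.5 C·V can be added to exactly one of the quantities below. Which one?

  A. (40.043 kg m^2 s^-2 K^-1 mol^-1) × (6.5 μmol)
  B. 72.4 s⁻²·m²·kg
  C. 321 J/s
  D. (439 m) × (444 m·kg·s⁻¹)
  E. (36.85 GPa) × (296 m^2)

Reference: C·V = s·A·J·C⁻¹ = kg·m²·s⁻².
Each option:
  A. [kg·m²·s⁻²·K⁻¹·mol⁻¹] · [mol] = kg·m²·s⁻²·K⁻¹
  B. kg·m²·s⁻²  ← same
  C. J·s⁻¹ = N·m·s⁻¹ = kg·m²·s⁻³
  D. [m] · [kg·m·s⁻¹] = kg·m²·s⁻¹
  E. [kg·m⁻¹·s⁻²] · [m²] = kg·m·s⁻²
Only B. matches kg·m²·s⁻².

B.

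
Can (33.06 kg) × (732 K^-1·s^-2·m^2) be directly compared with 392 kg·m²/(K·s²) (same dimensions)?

Yes

In SI base units:
  (33.06 kg) × (732 K^-1·s^-2·m^2):  [kg] · [m²·s⁻²·K⁻¹] = kg·m²·s⁻²·K⁻¹
  392 kg·m²/(K·s²):  kg·m²·s⁻²·K⁻¹
Both are kg·m²·s⁻²·K⁻¹, so they have the same dimensions and can be added.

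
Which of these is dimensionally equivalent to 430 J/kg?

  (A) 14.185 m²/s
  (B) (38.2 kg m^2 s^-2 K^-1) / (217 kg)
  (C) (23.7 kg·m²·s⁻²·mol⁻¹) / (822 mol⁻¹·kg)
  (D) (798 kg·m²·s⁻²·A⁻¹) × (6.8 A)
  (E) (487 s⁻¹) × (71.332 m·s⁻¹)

(C)

Reference: J·kg⁻¹ = N·m·kg⁻¹ = m²·s⁻².
Each option:
  (A) m²·s⁻¹
  (B) [kg·m²·s⁻²·K⁻¹] / [kg] = m²·s⁻²·K⁻¹
  (C) [kg·m²·s⁻²·mol⁻¹] / [kg·mol⁻¹] = m²·s⁻²  ← same
  (D) [kg·m²·s⁻²·A⁻¹] · [A] = kg·m²·s⁻²
  (E) [s⁻¹] · [m·s⁻¹] = m·s⁻²
Only (C) matches m²·s⁻².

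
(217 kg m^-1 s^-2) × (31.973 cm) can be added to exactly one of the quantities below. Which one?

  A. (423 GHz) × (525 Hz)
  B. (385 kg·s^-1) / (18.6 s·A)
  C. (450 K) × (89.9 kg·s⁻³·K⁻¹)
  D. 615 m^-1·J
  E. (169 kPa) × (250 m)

Reference: [kg·m⁻¹·s⁻²] · [m] = kg·s⁻².
Each option:
  A. [s⁻¹] · [s⁻¹] = s⁻²
  B. [kg·s⁻¹] / [s·A] = kg·s⁻²·A⁻¹
  C. [K] · [kg·s⁻³·K⁻¹] = kg·s⁻³
  D. J·m⁻¹ = N·m·m⁻¹ = kg·m·s⁻²
  E. [kg·m⁻¹·s⁻²] · [m] = kg·s⁻²  ← same
Only E. matches kg·s⁻².

E.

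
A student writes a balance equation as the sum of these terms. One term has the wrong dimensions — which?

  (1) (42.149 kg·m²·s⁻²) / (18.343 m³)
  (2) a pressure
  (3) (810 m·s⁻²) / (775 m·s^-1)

(3)

Work out the base dimensions of each:
  (1) [kg·m²·s⁻²] / [m³] = kg·m⁻¹·s⁻²
  (2) [pressure] = kg·m⁻¹·s⁻²
  (3) [m·s⁻²] / [m·s⁻¹] = s⁻¹
All reduce to kg·m⁻¹·s⁻² except (3), which is s⁻¹.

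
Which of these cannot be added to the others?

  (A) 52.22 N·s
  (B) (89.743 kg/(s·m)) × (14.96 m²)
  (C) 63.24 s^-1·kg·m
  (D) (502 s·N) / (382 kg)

(D)

Reduce each to base SI dimensions:
  (A) N·s = kg·m·s⁻²·s = kg·m·s⁻¹
  (B) [kg·m⁻¹·s⁻¹] · [m²] = kg·m·s⁻¹
  (C) kg·m·s⁻¹
  (D) [kg·m·s⁻¹] / [kg] = m·s⁻¹
All reduce to kg·m·s⁻¹ except (D), which is m·s⁻¹.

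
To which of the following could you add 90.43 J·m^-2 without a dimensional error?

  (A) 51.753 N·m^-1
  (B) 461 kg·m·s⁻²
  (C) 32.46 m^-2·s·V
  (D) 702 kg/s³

Reference: J·m⁻² = N·m·m⁻² = kg·s⁻².
Each option:
  (A) N·m⁻¹ = kg·m·s⁻²·m⁻¹ = kg·s⁻²  ← same
  (B) kg·m·s⁻²
  (C) V·s·m⁻² = J·C⁻¹·s·m⁻² = kg·s⁻²·A⁻¹
  (D) kg·s⁻³
Only (A) matches kg·s⁻².

(A)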